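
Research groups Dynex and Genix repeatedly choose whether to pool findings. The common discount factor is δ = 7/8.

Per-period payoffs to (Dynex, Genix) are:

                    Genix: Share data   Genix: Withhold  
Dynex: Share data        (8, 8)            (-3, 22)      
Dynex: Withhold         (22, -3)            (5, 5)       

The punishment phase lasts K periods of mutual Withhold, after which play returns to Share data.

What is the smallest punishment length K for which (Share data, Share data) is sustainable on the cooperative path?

Need Σ_{k=1}^{K} δ^k ≥ (22−8)/(8−5) = 4.6667 at δ = 7/8.
At K = 8 the sum is 4.5947 < 4.6667; at K = 9 it is 4.8954 ≥ 4.6667.
So the minimum punishment length is K = 9.

9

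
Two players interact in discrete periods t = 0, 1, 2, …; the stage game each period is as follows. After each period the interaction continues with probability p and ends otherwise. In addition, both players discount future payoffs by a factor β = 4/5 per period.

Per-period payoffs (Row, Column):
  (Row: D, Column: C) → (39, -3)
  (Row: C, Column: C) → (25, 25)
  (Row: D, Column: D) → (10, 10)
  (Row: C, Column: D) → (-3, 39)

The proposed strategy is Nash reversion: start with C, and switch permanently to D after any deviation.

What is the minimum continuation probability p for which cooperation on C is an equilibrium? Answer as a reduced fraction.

35/58

Expected continuation weight on next period's payoff is β·p = 4/5·p, which plays the role of the discount factor.
Cooperation requires 4/5·p ≥ (39−25)/(39−10) = 14/29, hence p ≥ 35/58.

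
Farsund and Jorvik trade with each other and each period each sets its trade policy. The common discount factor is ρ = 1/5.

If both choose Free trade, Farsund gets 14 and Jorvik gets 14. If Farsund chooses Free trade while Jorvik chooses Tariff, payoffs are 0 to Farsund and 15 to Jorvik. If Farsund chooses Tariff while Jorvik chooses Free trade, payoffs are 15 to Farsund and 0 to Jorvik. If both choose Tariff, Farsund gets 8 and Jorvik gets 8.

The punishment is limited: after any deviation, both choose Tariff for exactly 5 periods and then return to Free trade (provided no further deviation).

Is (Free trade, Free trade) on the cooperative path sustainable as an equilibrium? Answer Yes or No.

A one-shot deviation gives 15 now, then 8 for 5 periods, then back to 14.
Gain from deviating: (15−14) today; loss: (14−8) in each of the next 5 periods.
No-deviation condition: (14−8)(ρ+…+ρ^5) ≥ 15−14, i.e. ρ+…+ρ^5 ≥ 1/6.
At ρ = 1/5: ρ+…+ρ^5 = 0.2499 ≥ 0.1667.
So cooperation is sustainable.

Yes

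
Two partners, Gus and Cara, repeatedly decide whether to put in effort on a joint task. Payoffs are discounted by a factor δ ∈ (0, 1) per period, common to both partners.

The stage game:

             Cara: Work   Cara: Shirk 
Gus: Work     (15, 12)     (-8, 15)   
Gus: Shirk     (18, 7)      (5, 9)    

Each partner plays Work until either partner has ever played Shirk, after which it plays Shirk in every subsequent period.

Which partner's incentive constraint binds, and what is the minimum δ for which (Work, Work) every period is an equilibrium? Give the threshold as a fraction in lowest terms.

For Gus: deviation gain 18−15 = 3, per-period punishment loss 15−5 = 10. IC gives δ ≥ 3/13.
For Cara: gain 3, loss 3 per period, so δ ≥ 3/6 = 1/2.
The tighter constraint is Cara's, so cooperation needs δ ≥ 1/2.

Cara; δ ≥ 1/2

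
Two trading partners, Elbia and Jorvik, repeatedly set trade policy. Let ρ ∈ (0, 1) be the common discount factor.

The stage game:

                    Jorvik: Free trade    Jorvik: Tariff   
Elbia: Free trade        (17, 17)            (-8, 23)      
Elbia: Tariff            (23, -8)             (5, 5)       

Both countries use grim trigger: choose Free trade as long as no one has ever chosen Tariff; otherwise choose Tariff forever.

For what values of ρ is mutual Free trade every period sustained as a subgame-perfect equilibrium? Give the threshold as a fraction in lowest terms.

1/3

Cooperation forever yields 17 each period: 17/(1−ρ).
Deviating yields 23 once, then 5 forever: 23 + 5ρ/(1−ρ).
No profitable deviation requires 17/(1−ρ) ≥ 23 + 5ρ/(1−ρ).
Multiplying by (1−ρ): 17 ≥ 23(1−ρ) + 5ρ = 23 − 18ρ.
So 18ρ ≥ 6, i.e. ρ ≥ 6/18 = 1/3.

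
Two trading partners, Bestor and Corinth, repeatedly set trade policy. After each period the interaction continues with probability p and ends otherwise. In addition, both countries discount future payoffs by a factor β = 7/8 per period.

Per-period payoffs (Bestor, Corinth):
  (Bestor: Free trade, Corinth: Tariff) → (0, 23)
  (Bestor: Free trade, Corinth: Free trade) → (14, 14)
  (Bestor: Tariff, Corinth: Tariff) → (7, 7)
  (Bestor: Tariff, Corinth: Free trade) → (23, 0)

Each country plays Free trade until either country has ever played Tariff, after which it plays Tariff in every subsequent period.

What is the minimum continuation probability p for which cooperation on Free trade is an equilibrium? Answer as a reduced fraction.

9/14

With continuation probability p and discount β, the effective per-period discount factor is βp.
Grim-trigger IC: βp ≥ (23−14)/(23−7) = 9/16.
So p ≥ (9/16)/(7/8) = 9/14.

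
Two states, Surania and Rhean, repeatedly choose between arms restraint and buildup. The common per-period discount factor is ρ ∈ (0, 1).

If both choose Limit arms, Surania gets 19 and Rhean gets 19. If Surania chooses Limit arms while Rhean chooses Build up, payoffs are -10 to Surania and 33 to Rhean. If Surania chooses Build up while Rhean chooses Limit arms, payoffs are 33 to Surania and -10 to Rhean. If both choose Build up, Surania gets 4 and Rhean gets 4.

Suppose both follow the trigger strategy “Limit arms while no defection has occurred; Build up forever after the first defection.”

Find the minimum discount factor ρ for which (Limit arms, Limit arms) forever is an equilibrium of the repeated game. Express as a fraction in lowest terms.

14/29

One-period gain from deviating is 33 − 19 = 14. The loss is 19 − 4 = 15 in every subsequent period, with present value 15·ρ/(1−ρ).
Deviation is unprofitable when 15·ρ/(1−ρ) ≥ 14, i.e. ρ/(1−ρ) ≥ 14/15.
Equivalently ρ ≥ 14/(14+15) = 14/29.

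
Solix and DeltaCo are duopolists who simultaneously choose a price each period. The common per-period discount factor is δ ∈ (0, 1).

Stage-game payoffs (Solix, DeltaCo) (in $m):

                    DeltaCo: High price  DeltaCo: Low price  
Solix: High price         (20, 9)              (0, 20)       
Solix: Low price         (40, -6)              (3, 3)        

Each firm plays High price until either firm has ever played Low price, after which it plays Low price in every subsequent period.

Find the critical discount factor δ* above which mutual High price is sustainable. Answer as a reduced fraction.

For Solix: deviation gain 40−20 = 20, per-period punishment loss 20−3 = 17. IC gives δ ≥ 20/37.
For DeltaCo: gain 11, loss 6 per period, so δ ≥ 11/17.
The tighter constraint is DeltaCo's, so cooperation needs δ ≥ 11/17.

11/17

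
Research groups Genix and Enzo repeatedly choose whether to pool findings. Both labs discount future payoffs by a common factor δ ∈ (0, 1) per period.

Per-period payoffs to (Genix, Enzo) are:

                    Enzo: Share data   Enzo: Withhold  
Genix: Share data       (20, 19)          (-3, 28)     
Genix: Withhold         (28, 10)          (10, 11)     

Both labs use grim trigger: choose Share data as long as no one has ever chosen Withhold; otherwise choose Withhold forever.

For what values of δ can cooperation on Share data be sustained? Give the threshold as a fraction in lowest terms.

9/17

For Genix: deviation gain 28−20 = 8, per-period punishment loss 20−10 = 10. IC gives δ ≥ 8/18 = 4/9.
For Enzo: gain 9, loss 8 per period, so δ ≥ 9/17.
The tighter constraint is Enzo's, so cooperation needs δ ≥ 9/17.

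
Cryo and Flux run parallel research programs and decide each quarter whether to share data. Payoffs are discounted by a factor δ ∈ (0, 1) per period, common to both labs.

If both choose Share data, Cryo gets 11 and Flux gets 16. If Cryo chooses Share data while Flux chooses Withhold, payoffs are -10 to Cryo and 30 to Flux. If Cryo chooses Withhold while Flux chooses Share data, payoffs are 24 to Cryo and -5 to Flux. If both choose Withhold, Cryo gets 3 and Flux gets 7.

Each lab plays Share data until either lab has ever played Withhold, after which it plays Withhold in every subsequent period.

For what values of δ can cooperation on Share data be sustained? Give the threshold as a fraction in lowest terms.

13/21

Cryo: cooperation gives 11 each period; deviation gives 24 once then 3 forever.
  11/(1−δ) ≥ 24 + 3δ/(1−δ) ⇒ δ ≥ 13/21.
Flux: cooperation gives 16 each period; deviation gives 30 once then 7 forever.
  δ ≥ 14/23.
Both must hold, so the binding constraint is Cryo's: δ ≥ 13/21.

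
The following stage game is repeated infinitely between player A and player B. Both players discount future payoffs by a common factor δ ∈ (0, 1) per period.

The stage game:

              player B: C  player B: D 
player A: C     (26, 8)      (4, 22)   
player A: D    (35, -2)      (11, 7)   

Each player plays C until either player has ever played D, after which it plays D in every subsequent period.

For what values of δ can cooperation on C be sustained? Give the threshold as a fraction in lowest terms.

14/15

For player A: deviation gain 35−26 = 9, per-period punishment loss 26−11 = 15. IC gives δ ≥ 9/24 = 3/8.
For player B: gain 14, loss 1 per period, so δ ≥ 14/15.
The tighter constraint is player B's, so cooperation needs δ ≥ 14/15.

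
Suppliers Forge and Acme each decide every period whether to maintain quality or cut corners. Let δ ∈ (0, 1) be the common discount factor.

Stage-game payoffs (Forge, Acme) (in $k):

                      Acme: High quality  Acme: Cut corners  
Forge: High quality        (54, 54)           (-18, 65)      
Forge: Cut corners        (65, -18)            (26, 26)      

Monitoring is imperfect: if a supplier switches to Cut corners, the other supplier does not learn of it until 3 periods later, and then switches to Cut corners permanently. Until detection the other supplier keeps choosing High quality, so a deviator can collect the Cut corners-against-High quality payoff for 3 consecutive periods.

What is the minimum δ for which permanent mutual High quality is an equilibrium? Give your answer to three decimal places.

The best deviation is to choose Cut corners for all 3 undetected periods, earning 65 each, then 26 forever once detected.
Deviation value: 65(1−δ^3)/(1−δ) + 26δ^3/(1−δ); cooperation value: 54/(1−δ).
IC: 54 ≥ 65(1−δ^3) + 26δ^3 = 65 − 39δ^3.
So δ^3 ≥ 11/39, giving δ ≥ (11/39)^(1/3) ≈ 0.656.

0.656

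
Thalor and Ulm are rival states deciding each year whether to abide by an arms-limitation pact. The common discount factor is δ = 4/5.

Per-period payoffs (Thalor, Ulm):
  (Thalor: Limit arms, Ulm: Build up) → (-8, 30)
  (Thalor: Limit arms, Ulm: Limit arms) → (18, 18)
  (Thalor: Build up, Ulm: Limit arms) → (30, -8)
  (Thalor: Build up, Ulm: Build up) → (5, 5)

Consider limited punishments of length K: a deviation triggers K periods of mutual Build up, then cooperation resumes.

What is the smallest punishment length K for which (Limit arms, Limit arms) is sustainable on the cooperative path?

No profitable deviation requires (18−5)(δ+…+δ^K) ≥ 30−18, i.e. δ+…+δ^K ≥ 12/13 ≈ 0.9231.
With δ = 4/5, the partial sums are K=1: 0.8000, K=2: 1.4400.
K = 2 is the first length at which the sum reaches 0.9231.

2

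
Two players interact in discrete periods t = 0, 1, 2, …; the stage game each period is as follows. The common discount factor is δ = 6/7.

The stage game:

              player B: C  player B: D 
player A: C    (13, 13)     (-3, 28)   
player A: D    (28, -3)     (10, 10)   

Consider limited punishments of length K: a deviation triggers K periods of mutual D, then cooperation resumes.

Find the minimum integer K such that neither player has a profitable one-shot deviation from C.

12

No profitable deviation requires (13−10)(δ+…+δ^K) ≥ 28−13, i.e. δ+…+δ^K ≥ 5 ≈ 5.0000.
With δ = 6/7, the partial sums are K=1: 0.8571, K=2: 1.5918, …, K=10: 4.7157, K=11: 4.8991, K=12: 5.0564.
K = 12 is the first length at which the sum reaches 5.0000.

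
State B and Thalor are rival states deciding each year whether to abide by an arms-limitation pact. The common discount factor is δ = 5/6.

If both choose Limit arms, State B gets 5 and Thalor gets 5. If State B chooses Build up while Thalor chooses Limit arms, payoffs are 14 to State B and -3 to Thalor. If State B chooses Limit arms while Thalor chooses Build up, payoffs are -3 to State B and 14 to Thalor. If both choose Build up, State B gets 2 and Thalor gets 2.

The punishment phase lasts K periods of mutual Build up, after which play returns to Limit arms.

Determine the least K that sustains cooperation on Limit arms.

6

IC: δ(1−δ^K)/(1−δ) ≥ (14−5)/(5−2) = 3.
With δ = 5/6: need 1 − δ^K ≥ 3·(1−5/6)/(5/6), i.e. δ^K ≤ 0.4000.
Since (5/6)^5 = 0.4019 and (5/6)^6 = 0.3349, the smallest such K is 6.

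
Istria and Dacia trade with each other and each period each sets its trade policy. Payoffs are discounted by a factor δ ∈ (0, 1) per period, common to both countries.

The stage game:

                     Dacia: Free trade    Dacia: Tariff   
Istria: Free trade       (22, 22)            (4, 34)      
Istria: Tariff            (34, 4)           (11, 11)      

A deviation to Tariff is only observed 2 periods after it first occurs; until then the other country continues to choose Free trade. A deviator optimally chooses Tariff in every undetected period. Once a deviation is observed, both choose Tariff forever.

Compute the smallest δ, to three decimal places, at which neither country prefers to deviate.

0.722

The best deviation is to choose Tariff for all 2 undetected periods, earning 34 each, then 11 forever once detected.
Deviation value: 34(1−δ^2)/(1−δ) + 11δ^2/(1−δ); cooperation value: 22/(1−δ).
IC: 22 ≥ 34(1−δ^2) + 11δ^2 = 34 − 23δ^2.
So δ^2 ≥ 12/23, giving δ ≥ (12/23)^(1/2) ≈ 0.722.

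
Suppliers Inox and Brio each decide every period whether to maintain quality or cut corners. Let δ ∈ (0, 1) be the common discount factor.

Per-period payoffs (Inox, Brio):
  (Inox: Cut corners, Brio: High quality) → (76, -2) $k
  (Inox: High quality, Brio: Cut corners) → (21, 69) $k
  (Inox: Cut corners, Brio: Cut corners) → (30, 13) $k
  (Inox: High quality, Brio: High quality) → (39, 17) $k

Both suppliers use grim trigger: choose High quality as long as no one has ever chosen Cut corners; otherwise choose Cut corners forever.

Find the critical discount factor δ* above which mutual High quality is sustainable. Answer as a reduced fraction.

13/14

Inox: cooperation gives 39 each period; deviation gives 76 once then 30 forever.
  39/(1−δ) ≥ 76 + 30δ/(1−δ) ⇒ δ ≥ 37/46.
Brio: cooperation gives 17 each period; deviation gives 69 once then 13 forever.
  δ ≥ 52/56 = 13/14.
Both must hold, so the binding constraint is Brio's: δ ≥ 13/14.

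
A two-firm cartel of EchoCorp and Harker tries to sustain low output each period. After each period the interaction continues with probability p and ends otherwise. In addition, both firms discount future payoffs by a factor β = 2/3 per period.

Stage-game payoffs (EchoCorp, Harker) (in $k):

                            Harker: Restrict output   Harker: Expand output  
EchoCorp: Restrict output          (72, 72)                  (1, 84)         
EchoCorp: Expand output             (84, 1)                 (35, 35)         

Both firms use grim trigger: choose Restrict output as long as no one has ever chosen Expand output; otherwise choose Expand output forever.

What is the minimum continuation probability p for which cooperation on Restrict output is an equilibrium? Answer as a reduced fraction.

With continuation probability p and discount β, the effective per-period discount factor is βp.
Grim-trigger IC: βp ≥ (84−72)/(84−35) = 12/49.
So p ≥ (12/49)/(2/3) = 18/49.

18/49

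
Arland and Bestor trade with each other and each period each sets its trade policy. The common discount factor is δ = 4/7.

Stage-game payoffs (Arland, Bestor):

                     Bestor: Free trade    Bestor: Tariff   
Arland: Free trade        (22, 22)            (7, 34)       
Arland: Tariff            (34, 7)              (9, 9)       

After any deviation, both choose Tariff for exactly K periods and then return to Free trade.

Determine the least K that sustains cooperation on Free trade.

3

Need Σ_{k=1}^{K} δ^k ≥ (34−22)/(22−9) = 0.9231 at δ = 4/7.
At K = 2 the sum is 0.8980 < 0.9231; at K = 3 it is 1.0845 ≥ 0.9231.
So the minimum punishment length is K = 3.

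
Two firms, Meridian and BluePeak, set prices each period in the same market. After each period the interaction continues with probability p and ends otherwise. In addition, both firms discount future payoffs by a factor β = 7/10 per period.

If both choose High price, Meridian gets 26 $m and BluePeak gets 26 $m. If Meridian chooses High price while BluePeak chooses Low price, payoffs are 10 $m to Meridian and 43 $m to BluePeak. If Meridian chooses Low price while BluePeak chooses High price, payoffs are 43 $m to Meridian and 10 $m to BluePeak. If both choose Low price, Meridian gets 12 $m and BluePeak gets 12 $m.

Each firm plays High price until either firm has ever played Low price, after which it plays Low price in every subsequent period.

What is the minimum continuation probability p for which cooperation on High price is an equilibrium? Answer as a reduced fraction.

Expected continuation weight on next period's payoff is β·p = 7/10·p, which plays the role of the discount factor.
Cooperation requires 7/10·p ≥ (43−26)/(43−12) = 17/31, hence p ≥ 170/217.

170/217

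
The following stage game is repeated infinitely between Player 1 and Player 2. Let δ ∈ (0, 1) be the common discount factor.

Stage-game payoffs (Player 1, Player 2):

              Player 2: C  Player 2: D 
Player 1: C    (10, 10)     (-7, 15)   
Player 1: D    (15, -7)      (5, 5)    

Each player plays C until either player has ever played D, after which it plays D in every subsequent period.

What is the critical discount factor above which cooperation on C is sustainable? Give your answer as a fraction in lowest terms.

1/2

Cooperation forever yields 10 each period: 10/(1−δ).
Deviating yields 15 once, then 5 forever: 15 + 5δ/(1−δ).
No profitable deviation requires 10/(1−δ) ≥ 15 + 5δ/(1−δ).
Multiplying by (1−δ): 10 ≥ 15(1−δ) + 5δ = 15 − 10δ.
So 10δ ≥ 5, i.e. δ ≥ 5/10 = 1/2.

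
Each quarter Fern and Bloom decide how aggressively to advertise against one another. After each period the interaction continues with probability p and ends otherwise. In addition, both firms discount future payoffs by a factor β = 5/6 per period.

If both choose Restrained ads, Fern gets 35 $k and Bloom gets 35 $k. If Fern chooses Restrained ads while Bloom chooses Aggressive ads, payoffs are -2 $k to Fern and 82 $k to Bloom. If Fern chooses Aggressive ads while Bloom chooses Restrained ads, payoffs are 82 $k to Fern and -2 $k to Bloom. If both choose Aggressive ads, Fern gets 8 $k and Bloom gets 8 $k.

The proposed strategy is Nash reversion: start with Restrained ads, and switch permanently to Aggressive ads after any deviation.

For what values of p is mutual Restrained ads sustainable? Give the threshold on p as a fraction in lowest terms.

Expected continuation weight on next period's payoff is β·p = 5/6·p, which plays the role of the discount factor.
Cooperation requires 5/6·p ≥ (82−35)/(82−8) = 47/74, hence p ≥ 141/185.

141/185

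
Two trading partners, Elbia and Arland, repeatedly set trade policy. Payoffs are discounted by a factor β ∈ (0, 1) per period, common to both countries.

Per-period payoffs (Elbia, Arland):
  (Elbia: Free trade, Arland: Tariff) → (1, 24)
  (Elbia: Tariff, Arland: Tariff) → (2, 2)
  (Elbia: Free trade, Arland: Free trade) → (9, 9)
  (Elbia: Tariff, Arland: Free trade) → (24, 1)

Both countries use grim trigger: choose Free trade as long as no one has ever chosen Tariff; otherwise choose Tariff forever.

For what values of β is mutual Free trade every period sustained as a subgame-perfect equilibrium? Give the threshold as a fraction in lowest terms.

9/(1−β) ≥ 24 + 2β/(1−β)
9 ≥ 24 − 22β
β ≥ 15/22.

15/22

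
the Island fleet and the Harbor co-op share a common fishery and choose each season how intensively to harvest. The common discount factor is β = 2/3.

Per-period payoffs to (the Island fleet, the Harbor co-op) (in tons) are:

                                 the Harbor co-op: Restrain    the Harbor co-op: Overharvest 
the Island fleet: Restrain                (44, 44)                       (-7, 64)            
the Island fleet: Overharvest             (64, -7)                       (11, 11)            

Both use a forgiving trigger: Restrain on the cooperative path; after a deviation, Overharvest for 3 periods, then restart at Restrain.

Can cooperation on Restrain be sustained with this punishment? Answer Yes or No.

Yes

A one-shot deviation gives 64 now, then 11 for 3 periods, then back to 44.
Gain from deviating: (64−44) today; loss: (44−11) in each of the next 3 periods.
No-deviation condition: (44−11)(β+…+β^3) ≥ 64−44, i.e. β+…+β^3 ≥ 20/33.
At β = 2/3: β+…+β^3 = 1.4074 ≥ 0.6061.
So cooperation is sustainable.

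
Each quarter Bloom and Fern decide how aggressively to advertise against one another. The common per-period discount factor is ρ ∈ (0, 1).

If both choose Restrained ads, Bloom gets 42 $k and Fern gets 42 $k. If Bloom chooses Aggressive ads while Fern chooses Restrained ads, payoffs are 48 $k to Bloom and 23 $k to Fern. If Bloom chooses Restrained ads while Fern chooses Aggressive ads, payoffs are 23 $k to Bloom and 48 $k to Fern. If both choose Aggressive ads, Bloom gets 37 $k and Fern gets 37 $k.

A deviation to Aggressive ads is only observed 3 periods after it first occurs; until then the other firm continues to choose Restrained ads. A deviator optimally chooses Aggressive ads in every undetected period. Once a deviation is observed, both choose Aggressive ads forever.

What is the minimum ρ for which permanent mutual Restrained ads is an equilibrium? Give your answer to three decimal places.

0.817

A deviator earns 48 for 3 periods, then 37 forever; cooperating earns 42 forever. Multiplying the IC by (1−ρ):
42 ≥ 48(1−ρ^3) + 37ρ^3, so 11·ρ^3 ≥ 6 and ρ^3 ≥ 6/11.
ρ ≥ (6/11)^(1/3) ≈ 0.817.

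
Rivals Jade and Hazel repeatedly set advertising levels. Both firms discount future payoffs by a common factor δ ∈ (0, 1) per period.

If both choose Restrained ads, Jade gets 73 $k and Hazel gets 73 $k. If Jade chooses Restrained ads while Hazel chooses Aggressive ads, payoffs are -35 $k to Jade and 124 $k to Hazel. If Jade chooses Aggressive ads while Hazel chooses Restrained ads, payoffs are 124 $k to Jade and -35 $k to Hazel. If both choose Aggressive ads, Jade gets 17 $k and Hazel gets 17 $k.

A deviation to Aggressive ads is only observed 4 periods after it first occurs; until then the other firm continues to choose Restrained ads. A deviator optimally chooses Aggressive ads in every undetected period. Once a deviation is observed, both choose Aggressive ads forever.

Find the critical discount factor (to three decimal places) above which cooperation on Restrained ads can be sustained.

0.831

A deviator earns 124 for 4 periods, then 17 forever; cooperating earns 73 forever. Multiplying the IC by (1−δ):
73 ≥ 124(1−δ^4) + 17δ^4, so 107·δ^4 ≥ 51 and δ^4 ≥ 51/107.
δ ≥ (51/107)^(1/4) ≈ 0.831.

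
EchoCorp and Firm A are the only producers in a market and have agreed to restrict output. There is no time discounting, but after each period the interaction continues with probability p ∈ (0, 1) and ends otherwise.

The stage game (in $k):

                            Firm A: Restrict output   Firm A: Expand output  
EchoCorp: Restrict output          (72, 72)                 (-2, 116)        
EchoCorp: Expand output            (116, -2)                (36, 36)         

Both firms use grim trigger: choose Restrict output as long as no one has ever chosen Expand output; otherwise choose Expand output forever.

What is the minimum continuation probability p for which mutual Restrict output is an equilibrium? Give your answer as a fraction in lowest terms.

11/20

With no time discounting, the continuation probability p plays the role of the discount factor.
Grim-trigger IC: 72/(1−p) ≥ 116 + 36p/(1−p) ⇒ p ≥ (116−72)/(116−36) = 11/20.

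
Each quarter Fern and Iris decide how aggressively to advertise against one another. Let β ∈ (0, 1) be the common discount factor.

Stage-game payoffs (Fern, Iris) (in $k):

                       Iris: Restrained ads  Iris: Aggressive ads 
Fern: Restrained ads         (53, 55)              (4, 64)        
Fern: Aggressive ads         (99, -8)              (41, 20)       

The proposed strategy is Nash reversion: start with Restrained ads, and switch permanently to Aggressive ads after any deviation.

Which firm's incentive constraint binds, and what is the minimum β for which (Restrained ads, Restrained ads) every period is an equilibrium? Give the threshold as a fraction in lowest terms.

Fern; β ≥ 23/29

For Fern: deviation gain 99−53 = 46, per-period punishment loss 53−41 = 12. IC gives β ≥ 46/58 = 23/29.
For Iris: gain 9, loss 35 per period, so β ≥ 9/44.
The tighter constraint is Fern's, so cooperation needs β ≥ 23/29.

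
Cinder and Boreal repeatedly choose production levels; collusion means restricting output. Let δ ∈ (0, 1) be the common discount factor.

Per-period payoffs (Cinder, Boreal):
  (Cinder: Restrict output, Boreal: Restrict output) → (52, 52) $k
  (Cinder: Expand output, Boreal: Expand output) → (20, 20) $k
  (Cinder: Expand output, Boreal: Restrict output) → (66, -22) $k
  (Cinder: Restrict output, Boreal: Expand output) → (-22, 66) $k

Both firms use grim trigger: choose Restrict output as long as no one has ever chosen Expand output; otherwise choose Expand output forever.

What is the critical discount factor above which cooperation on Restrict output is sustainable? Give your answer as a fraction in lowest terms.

7/23

Under grim trigger the critical discount factor is (T−C)/(T−P) with T = 66, C = 52, P = 20.
δ* = (66−52)/(66−20) = 14/46 = 7/23.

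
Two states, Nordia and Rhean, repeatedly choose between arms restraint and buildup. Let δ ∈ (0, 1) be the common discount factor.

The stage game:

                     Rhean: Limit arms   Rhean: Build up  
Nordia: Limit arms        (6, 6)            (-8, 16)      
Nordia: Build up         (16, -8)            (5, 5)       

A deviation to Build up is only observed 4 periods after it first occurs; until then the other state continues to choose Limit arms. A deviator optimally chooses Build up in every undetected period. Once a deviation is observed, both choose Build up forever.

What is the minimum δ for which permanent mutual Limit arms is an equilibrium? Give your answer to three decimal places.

A deviator earns 16 for 4 periods, then 5 forever; cooperating earns 6 forever. Multiplying the IC by (1−δ):
6 ≥ 16(1−δ^4) + 5δ^4, so 11·δ^4 ≥ 10 and δ^4 ≥ 10/11.
δ ≥ (10/11)^(1/4) ≈ 0.976.

0.976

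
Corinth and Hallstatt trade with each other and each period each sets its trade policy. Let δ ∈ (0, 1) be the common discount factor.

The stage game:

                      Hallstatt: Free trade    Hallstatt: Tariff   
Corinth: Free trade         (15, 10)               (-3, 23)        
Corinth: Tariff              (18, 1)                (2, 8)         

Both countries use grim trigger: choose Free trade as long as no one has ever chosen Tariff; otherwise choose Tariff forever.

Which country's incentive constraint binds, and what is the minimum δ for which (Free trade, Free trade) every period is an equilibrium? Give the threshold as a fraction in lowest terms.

Hallstatt; δ ≥ 13/15

For Corinth: deviation gain 18−15 = 3, per-period punishment loss 15−2 = 13. IC gives δ ≥ 3/16.
For Hallstatt: gain 13, loss 2 per period, so δ ≥ 13/15.
The tighter constraint is Hallstatt's, so cooperation needs δ ≥ 13/15.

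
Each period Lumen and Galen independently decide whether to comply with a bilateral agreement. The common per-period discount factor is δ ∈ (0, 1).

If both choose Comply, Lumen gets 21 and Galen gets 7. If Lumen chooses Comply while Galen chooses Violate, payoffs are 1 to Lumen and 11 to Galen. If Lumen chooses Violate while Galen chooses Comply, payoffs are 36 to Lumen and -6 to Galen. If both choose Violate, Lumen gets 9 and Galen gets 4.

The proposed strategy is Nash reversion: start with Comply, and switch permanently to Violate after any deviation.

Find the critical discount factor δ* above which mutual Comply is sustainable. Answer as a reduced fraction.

4/7

Lumen: cooperation gives 21 each period; deviation gives 36 once then 9 forever.
  21/(1−δ) ≥ 36 + 9δ/(1−δ) ⇒ δ ≥ 15/27 = 5/9.
Galen: cooperation gives 7 each period; deviation gives 11 once then 4 forever.
  δ ≥ 4/7.
Both must hold, so the binding constraint is Galen's: δ ≥ 4/7.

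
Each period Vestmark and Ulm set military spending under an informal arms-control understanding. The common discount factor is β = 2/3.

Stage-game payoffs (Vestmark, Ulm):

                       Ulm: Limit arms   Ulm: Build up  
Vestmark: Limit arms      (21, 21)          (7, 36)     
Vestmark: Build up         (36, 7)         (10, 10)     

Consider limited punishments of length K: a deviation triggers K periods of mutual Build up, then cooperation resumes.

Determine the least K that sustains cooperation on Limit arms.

3

IC: β(1−β^K)/(1−β) ≥ (36−21)/(21−10) = 15/11.
With β = 2/3: need 1 − β^K ≥ 15/11·(1−2/3)/(2/3), i.e. β^K ≤ 0.3182.
Since (2/3)^2 = 0.4444 and (2/3)^3 = 0.2963, the smallest such K is 3.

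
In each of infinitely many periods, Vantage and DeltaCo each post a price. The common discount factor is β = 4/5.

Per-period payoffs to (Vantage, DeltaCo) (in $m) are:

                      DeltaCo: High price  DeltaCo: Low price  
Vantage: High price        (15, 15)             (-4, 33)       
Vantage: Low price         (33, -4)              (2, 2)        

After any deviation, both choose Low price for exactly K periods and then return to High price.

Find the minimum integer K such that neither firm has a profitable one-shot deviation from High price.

2

Need Σ_{k=1}^{K} β^k ≥ (33−15)/(15−2) = 1.3846 at β = 4/5.
At K = 1 the sum is 0.8000 < 1.3846; at K = 2 it is 1.4400 ≥ 1.3846.
So the minimum punishment length is K = 2.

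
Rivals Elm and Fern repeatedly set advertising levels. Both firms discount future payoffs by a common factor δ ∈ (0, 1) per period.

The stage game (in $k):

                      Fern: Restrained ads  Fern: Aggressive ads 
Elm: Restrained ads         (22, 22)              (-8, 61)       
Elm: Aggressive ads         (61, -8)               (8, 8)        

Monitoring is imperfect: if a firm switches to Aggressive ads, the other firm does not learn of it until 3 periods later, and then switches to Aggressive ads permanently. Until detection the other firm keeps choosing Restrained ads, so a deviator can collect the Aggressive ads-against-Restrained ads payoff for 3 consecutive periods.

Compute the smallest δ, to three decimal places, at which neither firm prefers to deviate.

0.903

The best deviation is to choose Aggressive ads for all 3 undetected periods, earning 61 each, then 8 forever once detected.
Deviation value: 61(1−δ^3)/(1−δ) + 8δ^3/(1−δ); cooperation value: 22/(1−δ).
IC: 22 ≥ 61(1−δ^3) + 8δ^3 = 61 − 53δ^3.
So δ^3 ≥ 39/53, giving δ ≥ (39/53)^(1/3) ≈ 0.903.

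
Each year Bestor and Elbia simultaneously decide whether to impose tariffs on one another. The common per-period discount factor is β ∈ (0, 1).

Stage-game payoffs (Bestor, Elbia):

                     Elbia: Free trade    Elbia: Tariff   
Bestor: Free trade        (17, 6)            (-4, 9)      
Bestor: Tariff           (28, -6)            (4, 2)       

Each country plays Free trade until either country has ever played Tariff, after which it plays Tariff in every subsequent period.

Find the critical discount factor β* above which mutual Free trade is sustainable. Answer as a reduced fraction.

Bestor: cooperation gives 17 each period; deviation gives 28 once then 4 forever.
  17/(1−β) ≥ 28 + 4β/(1−β) ⇒ β ≥ 11/24.
Elbia: cooperation gives 6 each period; deviation gives 9 once then 2 forever.
  β ≥ 3/7.
Both must hold, so the binding constraint is Bestor's: β ≥ 11/24.

11/24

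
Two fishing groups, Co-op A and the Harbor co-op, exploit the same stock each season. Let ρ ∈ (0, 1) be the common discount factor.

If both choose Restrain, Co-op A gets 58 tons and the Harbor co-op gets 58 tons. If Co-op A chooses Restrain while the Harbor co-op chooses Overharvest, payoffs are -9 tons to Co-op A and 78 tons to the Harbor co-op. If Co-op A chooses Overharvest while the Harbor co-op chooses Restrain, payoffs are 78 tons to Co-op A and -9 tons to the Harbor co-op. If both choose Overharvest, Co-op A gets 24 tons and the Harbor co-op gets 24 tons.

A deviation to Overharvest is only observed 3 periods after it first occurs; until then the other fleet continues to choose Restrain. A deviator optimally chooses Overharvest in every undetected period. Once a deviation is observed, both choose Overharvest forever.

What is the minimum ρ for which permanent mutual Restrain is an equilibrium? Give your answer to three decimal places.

0.718

The best deviation is to choose Overharvest for all 3 undetected periods, earning 78 each, then 24 forever once detected.
Deviation value: 78(1−ρ^3)/(1−ρ) + 24ρ^3/(1−ρ); cooperation value: 58/(1−ρ).
IC: 58 ≥ 78(1−ρ^3) + 24ρ^3 = 78 − 54ρ^3.
So ρ^3 ≥ 20/54 = 10/27, giving ρ ≥ (10/27)^(1/3) ≈ 0.718.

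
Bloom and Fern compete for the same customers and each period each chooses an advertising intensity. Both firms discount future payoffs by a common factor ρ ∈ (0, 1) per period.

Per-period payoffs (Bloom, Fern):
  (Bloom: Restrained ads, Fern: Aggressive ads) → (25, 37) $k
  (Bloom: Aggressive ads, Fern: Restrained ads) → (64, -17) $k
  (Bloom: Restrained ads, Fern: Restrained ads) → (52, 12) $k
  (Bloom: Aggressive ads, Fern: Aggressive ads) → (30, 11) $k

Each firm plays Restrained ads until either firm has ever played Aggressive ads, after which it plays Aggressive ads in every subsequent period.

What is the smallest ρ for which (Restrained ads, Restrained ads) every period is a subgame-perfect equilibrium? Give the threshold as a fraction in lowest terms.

For Bloom: deviation gain 64−52 = 12, per-period punishment loss 52−30 = 22. IC gives ρ ≥ 12/34 = 6/17.
For Fern: gain 25, loss 1 per period, so ρ ≥ 25/26.
The tighter constraint is Fern's, so cooperation needs ρ ≥ 25/26.

25/26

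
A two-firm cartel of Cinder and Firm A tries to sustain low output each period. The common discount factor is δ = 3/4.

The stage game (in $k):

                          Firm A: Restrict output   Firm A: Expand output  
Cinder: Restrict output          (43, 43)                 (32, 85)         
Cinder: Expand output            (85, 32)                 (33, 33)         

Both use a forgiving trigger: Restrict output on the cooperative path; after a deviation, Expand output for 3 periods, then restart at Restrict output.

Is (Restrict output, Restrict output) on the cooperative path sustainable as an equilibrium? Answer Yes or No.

No

Comparing payoff streams over the 4 periods until play realigns: cooperate → 43(1+δ+…+δ^3); deviate → 85 + 33(δ+…+δ^3).
Cooperation is sustained iff (43−33)(δ+…+δ^3) ≥ 85−43.
δ+…+δ^3 = 3/4·(1−(3/4)^3)/(1−3/4) = 1.7344, and (85−43)/(43−33) = 4.2000.
1.7344 < 4.2000, so cooperation is not sustainable.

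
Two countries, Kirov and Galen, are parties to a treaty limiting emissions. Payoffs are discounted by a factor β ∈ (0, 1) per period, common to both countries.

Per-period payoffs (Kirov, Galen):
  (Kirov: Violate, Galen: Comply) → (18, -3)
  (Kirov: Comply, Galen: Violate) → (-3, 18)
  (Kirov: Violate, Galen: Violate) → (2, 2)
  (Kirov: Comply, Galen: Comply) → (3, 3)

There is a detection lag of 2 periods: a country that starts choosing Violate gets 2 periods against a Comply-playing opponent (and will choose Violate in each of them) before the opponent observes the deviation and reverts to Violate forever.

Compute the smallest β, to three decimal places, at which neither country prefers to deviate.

A deviator earns 18 for 2 periods, then 2 forever; cooperating earns 3 forever. Multiplying the IC by (1−β):
3 ≥ 18(1−β^2) + 2β^2, so 16·β^2 ≥ 15 and β^2 ≥ 15/16.
β ≥ (15/16)^(1/2) ≈ 0.968.

0.968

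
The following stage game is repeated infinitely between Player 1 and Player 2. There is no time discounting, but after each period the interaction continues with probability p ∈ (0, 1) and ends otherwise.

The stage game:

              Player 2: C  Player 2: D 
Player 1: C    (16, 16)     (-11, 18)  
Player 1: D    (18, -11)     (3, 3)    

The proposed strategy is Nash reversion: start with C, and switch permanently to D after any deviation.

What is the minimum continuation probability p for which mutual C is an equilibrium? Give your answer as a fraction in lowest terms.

Expected cooperation value is 16 + p·16 + p²·16 + … = 16/(1−p); deviation gives 18 + p·3/(1−p).
16 ≥ 18(1−p) + 3p ⇒ 15p ≥ 2 ⇒ p ≥ 2/15.

2/15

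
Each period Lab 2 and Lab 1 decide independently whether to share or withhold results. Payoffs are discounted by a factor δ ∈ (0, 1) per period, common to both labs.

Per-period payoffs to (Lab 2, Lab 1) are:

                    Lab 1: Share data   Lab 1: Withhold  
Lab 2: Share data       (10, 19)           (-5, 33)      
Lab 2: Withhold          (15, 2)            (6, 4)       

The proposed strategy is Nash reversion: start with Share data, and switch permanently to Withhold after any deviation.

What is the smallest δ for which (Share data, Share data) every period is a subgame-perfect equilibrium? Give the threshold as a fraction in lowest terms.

5/9

For Lab 2: deviation gain 15−10 = 5, per-period punishment loss 10−6 = 4. IC gives δ ≥ 5/9.
For Lab 1: gain 14, loss 15 per period, so δ ≥ 14/29.
The tighter constraint is Lab 2's, so cooperation needs δ ≥ 5/9.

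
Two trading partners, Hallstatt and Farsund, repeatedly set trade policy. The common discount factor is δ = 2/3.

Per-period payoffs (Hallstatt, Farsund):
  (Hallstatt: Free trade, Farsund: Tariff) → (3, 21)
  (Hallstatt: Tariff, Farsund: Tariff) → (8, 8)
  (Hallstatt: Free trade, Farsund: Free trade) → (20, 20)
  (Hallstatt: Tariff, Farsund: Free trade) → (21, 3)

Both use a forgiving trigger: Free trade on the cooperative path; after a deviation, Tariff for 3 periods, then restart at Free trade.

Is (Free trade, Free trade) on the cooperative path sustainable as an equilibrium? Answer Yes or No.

A one-shot deviation gives 21 now, then 8 for 3 periods, then back to 20.
Gain from deviating: (21−20) today; loss: (20−8) in each of the next 3 periods.
No-deviation condition: (20−8)(δ+…+δ^3) ≥ 21−20, i.e. δ+…+δ^3 ≥ 1/12.
At δ = 2/3: δ+…+δ^3 = 1.4074 ≥ 0.0833.
So cooperation is sustainable.

Yes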